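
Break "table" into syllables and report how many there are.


Word: "table"
Syllable breakdown: ta | ble
Counting: 2 parts
= 2 syllables


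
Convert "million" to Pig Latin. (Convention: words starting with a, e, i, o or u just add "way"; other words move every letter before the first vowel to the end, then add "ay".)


Word: "million"
Starts with consonant(s) → move to end, add 'ay'
Consonant cluster: "m"
Pig Latin = "illionmay"


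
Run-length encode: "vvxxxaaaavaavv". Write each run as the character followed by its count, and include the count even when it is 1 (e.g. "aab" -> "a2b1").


String: "vvxxxaaaavaavv"
Scanning for consecutive runs:
  'v' x 2
  'x' x 3
  'a' x 4
  'v' x 1
  'a' x 2
  'v' x 2
RLE = "v2x3a4v1a2v2"


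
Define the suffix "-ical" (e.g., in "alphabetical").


Suffix: -ical
As in: alphabetical -> alphabet + -ical
Meaning = relating to


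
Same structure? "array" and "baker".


Pattern of "array": [0, 1, 1, 0, 2]
Pattern of "baker": [0, 1, 2, 3, 4]
Patterns do not match
Same pattern = No


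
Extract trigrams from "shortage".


Word: "shortage" (length 8)
Number of trigrams = 8 - 3 + 1 = 6
  Position 0: "sho"
  Position 1: "hor"
  Position 2: "ort"
  Position 3: "rta"
  Position 4: "tag"
  Position 5: "age"
Trigrams = "sho", "hor", "ort", "rta", "tag", "age"


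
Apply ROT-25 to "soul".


Word: "soul"
Shift: 25
Each letter → (letter + shift) mod 26:
  's' (18) + 25 = 17 → 'r'
  'o' (14) + 25 = 13 → 'n'
  'u' (20) + 25 = 19 → 't'
  'l' (11) + 25 = 10 → 'k'
Result = "rntk"


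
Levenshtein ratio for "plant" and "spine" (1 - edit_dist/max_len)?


Word 1: "plant" (length 5)
Word 2: "spine" (length 5)
One optimal edit sequence:
  1. substitute 'p' -> 's'  (+1)
  2. substitute 'l' -> 'p'  (+1)
  3. substitute 'a' -> 'i'  (+1)
  4. keep 'n'
  5. substitute 't' -> 'e'  (+1)
Edit distance = 4
Max length = max(5, 5) = 5
Similarity = 1 - 4/5
= 0.2000


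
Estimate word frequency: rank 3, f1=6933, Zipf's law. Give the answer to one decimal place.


Zipf's law: f(r) = f(1) / r
f(1) = 6933
f(3) = 6933 / 3
= 2311.0 occurrences


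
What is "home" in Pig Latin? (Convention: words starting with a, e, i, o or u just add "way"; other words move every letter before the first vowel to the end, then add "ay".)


Word: "home"
Starts with consonant(s) → move to end, add 'ay'
Consonant cluster: "h"
Pig Latin = "omehay"


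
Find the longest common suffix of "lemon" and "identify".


Word 1: "lemon"
Word 2: "identify"
Comparing from end:
  Pos -1: 'n' != 'y' (stop)
LCS = "" (length 0)


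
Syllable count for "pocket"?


Word: "pocket"
Syllable breakdown: pock | et
Counting: 2 parts
= 2 syllables


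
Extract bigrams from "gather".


Word: "gather" (length 6)
Number of bigrams = 6 - 2 + 1 = 5
  Position 0: "ga"
  Position 1: "at"
  Position 2: "th"
  Position 3: "he"
  Position 4: "er"
Bigrams = "ga", "at", "th", "he", "er"


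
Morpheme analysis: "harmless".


Word: "harmless"
Morphemes: harm | -less
Each morpheme carries meaning
= 2 morphemes


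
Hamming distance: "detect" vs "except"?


Comparing character by character (same length = 6):
  Pos 0: 'd' vs 'e' !=
  Pos 1: 'e' vs 'x' !=
  Pos 2: 't' vs 'c' !=
  Pos 3: 'e' vs 'e' =
  Pos 4: 'c' vs 'p' !=
  Pos 5: 't' vs 't' =
Hamming distance = 4


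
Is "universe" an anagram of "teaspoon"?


Word 1: "teaspoon" → sorted: aenoopst
Word 2: "universe" → sorted: eeinrsuv
Same letters? aenoopst != eeinrsuv
Anagram = No


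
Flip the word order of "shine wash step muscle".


Original: "shine wash step muscle"
Words (1..n): shine | wash | step | muscle
Reversed (n..1): muscle | step | wash | shine
Result = "muscle step wash shine"


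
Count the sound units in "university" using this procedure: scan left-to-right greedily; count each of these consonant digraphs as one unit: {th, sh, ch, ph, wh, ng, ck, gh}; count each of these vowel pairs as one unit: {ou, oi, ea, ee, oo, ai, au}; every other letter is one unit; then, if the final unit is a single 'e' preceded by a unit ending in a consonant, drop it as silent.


Word: "university" (10 letters)
Left-to-right scan:
  1. 'u' (letter)
  2. 'n' (letter)
  3. 'i' (letter)
  4. 'v' (letter)
  5. 'e' (letter)
  6. 'r' (letter)
  7. 's' (letter)
  8. 'i' (letter)
  9. 't' (letter)
  10. 'y' (letter)
Units from scan: 10
Sound units = 10 units


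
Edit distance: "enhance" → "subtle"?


Word 1: "enhance" (length 7)
Word 2: "subtle" (length 6)
One optimal edit sequence (insert/delete/substitute each cost 1):
  1. delete 'e'  (+1)
  2. substitute 'n' -> 's'  (+1)
  3. substitute 'h' -> 'u'  (+1)
  4. substitute 'a' -> 'b'  (+1)
  5. substitute 'n' -> 't'  (+1)
  6. substitute 'c' -> 'l'  (+1)
  7. keep 'e'
Total edit operations: 6
Edit distance = 6


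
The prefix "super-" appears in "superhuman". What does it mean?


Prefix: super-
Example: superhuman = super- + human
Meaning = above / beyond


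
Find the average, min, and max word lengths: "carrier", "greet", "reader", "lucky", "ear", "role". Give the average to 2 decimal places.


Lengths: "carrier"=7, "greet"=5, "reader"=6, "lucky"=5, "ear"=3, "role"=4
Sum = 30, Count = 6
Average = 30/6 = 5.00
= avg=5.00, min=3, max=7


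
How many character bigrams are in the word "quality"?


Word: "quality" (length 7)
Number of 2-grams = length - 2 + 1 = 7 - 2 + 1
= 6


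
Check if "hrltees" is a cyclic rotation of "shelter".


Word: "shelter", Candidate: "hrltees"
Method: check if candidate is substring of word+word
"sheltershelter" contains "hrltees"? No
Is rotation = No


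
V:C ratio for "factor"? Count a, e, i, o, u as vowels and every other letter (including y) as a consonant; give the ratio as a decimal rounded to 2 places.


Word: "factor"
Vowels (a,e,i,o,u): 2
Consonants: 4
Ratio = 2/4
= 0.50


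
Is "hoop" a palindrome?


Word: "hoop"
Reversed: "pooh"
Forward == Backward? hoop != pooh
Palindrome = No


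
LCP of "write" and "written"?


Word 1: "write"
Word 2: "written"
Comparing from start:
  Pos 0: 'w' == 'w'
  Pos 1: 'r' == 'r'
  Pos 2: 'i' == 'i'
  Pos 3: 't' == 't'
  Pos 4: 'e' != 't' (stop)
LCP = "writ" (length 4)


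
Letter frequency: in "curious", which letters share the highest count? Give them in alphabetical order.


Word: "curious"
Letter counts:
  'c': 1
  'i': 1
  'o': 1
  'r': 1
  's': 1
  'u': 2
Maximum count = 2
Most frequent = 'u' (2 times each)


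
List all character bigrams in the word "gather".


Word: "gather" (length 6)
Number of bigrams = 6 - 2 + 1 = 5
  Position 0: "ga"
  Position 1: "at"
  Position 2: "th"
  Position 3: "he"
  Position 4: "er"
Bigrams = "ga", "at", "th", "he", "er"


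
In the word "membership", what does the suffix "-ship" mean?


Suffix: -ship
Example: membership = member + -ship
Meaning = state / position


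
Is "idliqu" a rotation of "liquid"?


Word: "liquid", Candidate: "idliqu"
Method: check if candidate is substring of word+word
"liquidliquid" contains "idliqu"? Yes
Is rotation = Yes


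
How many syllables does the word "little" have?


Word: "little"
Syllable breakdown: lit · tle
Counting: 2 parts
= 2 syllables


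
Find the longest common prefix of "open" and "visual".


Word 1: "open"
Word 2: "visual"
Comparing from start:
  Pos 0: 'o' != 'v' (stop)
LCP = "" (length 0)


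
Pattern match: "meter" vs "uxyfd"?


Pattern of "meter": [0, 1, 2, 1, 3]
Pattern of "uxyfd": [0, 1, 2, 3, 4]
Patterns do not match
Same pattern = No


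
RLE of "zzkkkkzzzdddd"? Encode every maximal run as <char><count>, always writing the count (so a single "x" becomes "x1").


String: "zzkkkkzzzdddd"
Scanning for consecutive runs:
  'z' x 2
  'k' x 4
  'z' x 3
  'd' x 4
RLE = "z2k4z3d4"


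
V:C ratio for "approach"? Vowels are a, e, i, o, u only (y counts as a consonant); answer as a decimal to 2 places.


Word: "approach"
Vowels (a,e,i,o,u): 3
Consonants: 5
Ratio = 3/5
= 0.60


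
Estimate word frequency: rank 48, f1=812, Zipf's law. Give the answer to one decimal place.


Zipf's law: f(r) = f(1) / r
f(1) = 812
f(48) = 812 / 48
= 16.9 occurrences


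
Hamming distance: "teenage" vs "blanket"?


Comparing character by character (same length = 7):
  Pos 0: 't' vs 'b' !=
  Pos 1: 'e' vs 'l' !=
  Pos 2: 'e' vs 'a' !=
  Pos 3: 'n' vs 'n' =
  Pos 4: 'a' vs 'k' !=
  Pos 5: 'g' vs 'e' !=
  Pos 6: 'e' vs 't' !=
Hamming distance = 6


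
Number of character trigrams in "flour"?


Word: "flour" (length 5)
Number of 3-grams = length - 3 + 1 = 5 - 3 + 1
= 3


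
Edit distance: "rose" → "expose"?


Word 1: "rose" (length 4)
Word 2: "expose" (length 6)
One optimal edit sequence (insert/delete/substitute each cost 1):
  1. insert 'e'  (+1)
  2. insert 'x'  (+1)
  3. substitute 'r' -> 'p'  (+1)
  4. keep 'o'
  5. keep 's'
  6. keep 'e'
Total edit operations: 3
Edit distance = 3


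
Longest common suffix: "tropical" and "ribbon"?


Word 1: "tropical"
Word 2: "ribbon"
Comparing from end:
  Pos -1: 'l' != 'n' (stop)
LCS = "" (length 0)


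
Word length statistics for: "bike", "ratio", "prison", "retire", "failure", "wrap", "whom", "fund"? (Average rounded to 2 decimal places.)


Lengths: "bike"=4, "ratio"=5, "prison"=6, "retire"=6, "failure"=7, "wrap"=4, "whom"=4, "fund"=4
Sum = 40, Count = 8
Average = 40/8 = 5.00
= avg=5.00, min=4, max=7


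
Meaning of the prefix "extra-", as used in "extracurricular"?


Prefix: extra-
Example: extracurricular = extra- + curricular
Meaning = beyond


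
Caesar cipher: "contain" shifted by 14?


Word: "contain"
Shift: 14
Each letter → (letter + shift) mod 26:
  'c' (2) + 14 = 16 → 'q'
  'o' (14) + 14 = 2 → 'c'
  'n' (13) + 14 = 1 → 'b'
  't' (19) + 14 = 7 → 'h'
  'a' (0) + 14 = 14 → 'o'
  'i' (8) + 14 = 22 → 'w'
  'n' (13) + 14 = 1 → 'b'
Result = "qcbhowb"


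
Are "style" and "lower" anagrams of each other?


Word 1: "style" → sorted: elsty
Word 2: "lower" → sorted: elorw
Same letters? elsty != elorw
Anagram = No


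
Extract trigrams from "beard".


Word: "beard" (length 5)
Number of trigrams = 5 - 3 + 1 = 3
  Position 0: "bea"
  Position 1: "ear"
  Position 2: "ard"
Trigrams = "bea", "ear", "ard"


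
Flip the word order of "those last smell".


Original: "those last smell"
Words (1..n): those | last | smell
Reversed (n..1): smell | last | those
Result = "smell last those"


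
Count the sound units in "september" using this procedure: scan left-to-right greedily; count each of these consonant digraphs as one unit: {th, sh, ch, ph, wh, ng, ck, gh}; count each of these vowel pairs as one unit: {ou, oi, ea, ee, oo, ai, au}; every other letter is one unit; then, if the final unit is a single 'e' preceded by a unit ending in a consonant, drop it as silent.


Word: "september" (9 letters)
Left-to-right scan:
  [1] 's' (letter)
  [2] 'e' (letter)
  [3] 'p' (letter)
  [4] 't' (letter)
  [5] 'e' (letter)
  [6] 'm' (letter)
  [7] 'b' (letter)
  [8] 'e' (letter)
  [9] 'r' (letter)
Units from scan: 9
Sound units = 9 units


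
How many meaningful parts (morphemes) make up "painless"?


Word: "painless"
Morphemes: pain + -less
Each morpheme carries meaning
= 2 morphemes


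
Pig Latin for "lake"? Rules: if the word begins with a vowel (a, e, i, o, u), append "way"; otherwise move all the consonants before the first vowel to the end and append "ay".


Word: "lake"
Starts with consonant(s) → move to end, add 'ay'
Consonant cluster: "l"
Pig Latin = "akelay"


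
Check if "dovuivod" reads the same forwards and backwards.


Word: "dovuivod"
Reversed: "doviuvod"
Forward == Backward? dovuivod != doviuvod
Palindrome = No


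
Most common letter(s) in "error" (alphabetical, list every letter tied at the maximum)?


Word: "error"
Letter counts:
  'e': 1
  'o': 1
  'r': 3
Maximum count = 3
Most frequent = 'r' (3 times each)


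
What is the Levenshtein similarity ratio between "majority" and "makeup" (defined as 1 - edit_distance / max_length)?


Word 1: "majority" (length 8)
Word 2: "makeup" (length 6)
One optimal edit sequence:
  1. keep 'm'
  2. keep 'a'
  3. delete 'j'  (+1)
  4. delete 'o'  (+1)
  5. substitute 'r' -> 'k'  (+1)
  6. substitute 'i' -> 'e'  (+1)
  7. substitute 't' -> 'u'  (+1)
  8. substitute 'y' -> 'p'  (+1)
Edit distance = 6
Max length = max(8, 6) = 8
Similarity = 1 - 6/8
= 0.2500


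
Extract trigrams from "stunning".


Word: "stunning" (length 8)
Number of trigrams = 8 - 3 + 1 = 6
  Position 0: "stu"
  Position 1: "tun"
  Position 2: "unn"
  Position 3: "nni"
  Position 4: "nin"
  Position 5: "ing"
Trigrams = "stu", "tun", "unn", "nni", "nin", "ing"


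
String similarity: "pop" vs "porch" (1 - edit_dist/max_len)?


Word 1: "pop" (length 3)
Word 2: "porch" (length 5)
One optimal edit sequence:
  1. keep 'p'
  2. keep 'o'
  3. insert 'r'  (+1)
  4. insert 'c'  (+1)
  5. substitute 'p' -> 'h'  (+1)
Edit distance = 3
Max length = max(3, 5) = 5
Similarity = 1 - 3/5
= 0.4000


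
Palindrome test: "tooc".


Word: "tooc"
Reversed: "coot"
Forward == Backward? tooc != coot
Palindrome = No


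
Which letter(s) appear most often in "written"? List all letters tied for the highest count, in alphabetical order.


Word: "written"
Letter counts:
  'e': 1
  'i': 1
  'n': 1
  'r': 1
  't': 2
  'w': 1
Maximum count = 2
Most frequent = 't' (2 times each)


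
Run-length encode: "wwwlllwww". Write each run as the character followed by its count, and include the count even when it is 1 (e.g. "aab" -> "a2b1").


String: "wwwlllwww"
Scanning for consecutive runs:
  'w' x 3
  'l' x 3
  'w' x 3
RLE = "w3l3w3"


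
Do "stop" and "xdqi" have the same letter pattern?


Pattern of "stop": [0, 1, 2, 3]
Pattern of "xdqi": [0, 1, 2, 3]
Patterns match
Same pattern = Yes


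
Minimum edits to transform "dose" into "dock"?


Word 1: "dose" (length 4)
Word 2: "dock" (length 4)
One optimal edit sequence (insert/delete/substitute each cost 1):
  1. keep 'd'
  2. keep 'o'
  3. substitute 's' -> 'c'  (+1)
  4. substitute 'e' -> 'k'  (+1)
Total edit operations: 2
Edit distance = 2


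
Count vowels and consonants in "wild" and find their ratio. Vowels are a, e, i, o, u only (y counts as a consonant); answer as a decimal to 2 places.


Word: "wild"
Vowels (a,e,i,o,u): 1
Consonants: 3
Ratio = 1/3
= 0.33


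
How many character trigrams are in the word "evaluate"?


Word: "evaluate" (length 8)
Number of 3-grams = length - 3 + 1 = 8 - 3 + 1
= 6


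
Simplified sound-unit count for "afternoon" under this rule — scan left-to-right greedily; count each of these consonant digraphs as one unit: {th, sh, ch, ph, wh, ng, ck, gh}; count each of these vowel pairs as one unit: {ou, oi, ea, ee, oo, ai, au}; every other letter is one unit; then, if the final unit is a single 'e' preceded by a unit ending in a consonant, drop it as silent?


Word: "afternoon" (9 letters)
Left-to-right scan:
  (1) 'a' (letter)
  (2) 'f' (letter)
  (3) 't' (letter)
  (4) 'e' (letter)
  (5) 'r' (letter)
  (6) 'n' (letter)
  (7) 'oo' (vowel-pair)
  (8) 'n' (letter)
Units from scan: 8
Sound units = 8 units


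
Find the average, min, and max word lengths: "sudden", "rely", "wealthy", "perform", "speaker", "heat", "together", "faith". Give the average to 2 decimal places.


Lengths: "sudden"=6, "rely"=4, "wealthy"=7, "perform"=7, "speaker"=7, "heat"=4, "together"=8, "faith"=5
Sum = 48, Count = 8
Average = 48/8 = 6.00
= avg=6.00, min=4, max=8


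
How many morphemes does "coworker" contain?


Word: "coworker"
Morphemes: co- | work | -er
Each morpheme carries meaning
= 3 morphemes


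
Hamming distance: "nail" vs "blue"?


Comparing character by character (same length = 4):
  Pos 0: 'n' vs 'b' !=
  Pos 1: 'a' vs 'l' !=
  Pos 2: 'i' vs 'u' !=
  Pos 3: 'l' vs 'e' !=
Hamming distance = 4


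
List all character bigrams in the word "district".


Word: "district" (length 8)
Number of bigrams = 8 - 2 + 1 = 7
  Position 0: "di"
  Position 1: "is"
  Position 2: "st"
  Position 3: "tr"
  Position 4: "ri"
  Position 5: "ic"
  Position 6: "ct"
Bigrams = "di", "is", "st", "tr", "ri", "ic", "ct"


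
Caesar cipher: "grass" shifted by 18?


Word: "grass"
Shift: 18
Each letter → (letter + shift) mod 26:
  'g' (6) + 18 = 24 → 'y'
  'r' (17) + 18 = 9 → 'j'
  'a' (0) + 18 = 18 → 's'
  's' (18) + 18 = 10 → 'k'
  's' (18) + 18 = 10 → 'k'
Result = "yjskk"


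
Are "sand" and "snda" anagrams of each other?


Word 1: "sand" → sorted: adns
Word 2: "snda" → sorted: adns
Same letters? adns == adns
Anagram = Yes


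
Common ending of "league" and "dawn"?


Word 1: "league"
Word 2: "dawn"
Comparing from end:
  Pos -1: 'e' != 'n' (stop)
LCS = "" (length 0)


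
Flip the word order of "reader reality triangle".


Original: "reader reality triangle"
Words (1..n): reader | reality | triangle
Reversed (n..1): triangle | reality | reader
Result = "triangle reality reader"


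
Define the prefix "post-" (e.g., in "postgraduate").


Prefix: post-
Example: postgraduate (post- + graduate)
Meaning = after


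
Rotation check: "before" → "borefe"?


Word: "before", Candidate: "borefe"
Method: check if candidate is substring of word+word
"beforebefore" contains "borefe"? No
Is rotation = No


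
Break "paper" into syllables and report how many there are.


Word: "paper"
Syllable breakdown: pa-per
Counting: 2 parts
= 2 syllables


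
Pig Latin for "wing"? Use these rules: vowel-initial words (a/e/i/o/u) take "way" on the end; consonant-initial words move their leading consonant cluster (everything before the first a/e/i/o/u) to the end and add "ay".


Word: "wing"
Starts with consonant(s) → move to end, add 'ay'
Consonant cluster: "w"
Pig Latin = "ingway"


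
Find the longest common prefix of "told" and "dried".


Word 1: "told"
Word 2: "dried"
Comparing from start:
  Pos 0: 't' != 'd' (stop)
LCP = "" (length 0)


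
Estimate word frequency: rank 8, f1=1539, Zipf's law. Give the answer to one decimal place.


Zipf's law: f(r) = f(1) / r
f(1) = 1539
f(8) = 1539 / 8
= 192.4 occurrences


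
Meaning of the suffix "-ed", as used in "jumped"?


Suffix: -ed
Example: jumped = jump + -ed
Meaning = past tense


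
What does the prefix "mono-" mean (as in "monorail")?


Prefix: mono-
Example: monorail (mono- + rail)
Meaning = one


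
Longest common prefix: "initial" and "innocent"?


Word 1: "initial"
Word 2: "innocent"
Comparing from start:
  Pos 0: 'i' == 'i'
  Pos 1: 'n' == 'n'
  Pos 2: 'i' != 'n' (stop)
LCP = "in" (length 2)


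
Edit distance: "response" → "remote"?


Word 1: "response" (length 8)
Word 2: "remote" (length 6)
One optimal edit sequence (insert/delete/substitute each cost 1):
  1. keep 'r'
  2. keep 'e'
  3. delete 's'  (+1)
  4. substitute 'p' -> 'm'  (+1)
  5. keep 'o'
  6. delete 'n'  (+1)
  7. substitute 's' -> 't'  (+1)
  8. keep 'e'
Total edit operations: 4
Edit distance = 4


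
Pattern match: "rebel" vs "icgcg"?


Pattern of "rebel": [0, 1, 2, 1, 3]
Pattern of "icgcg": [0, 1, 2, 1, 2]
Patterns do not match
Same pattern = No


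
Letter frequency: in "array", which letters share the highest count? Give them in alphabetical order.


Word: "array"
Letter counts:
  'a': 2
  'r': 2
  'y': 1
Maximum count = 2
Most frequent = 'a', 'r' (2 times each)


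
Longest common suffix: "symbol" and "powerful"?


Word 1: "symbol"
Word 2: "powerful"
Comparing from end:
  Pos -1: 'l' == 'l'
  Pos -2: 'o' != 'u' (stop)
LCS = "l" (length 1)


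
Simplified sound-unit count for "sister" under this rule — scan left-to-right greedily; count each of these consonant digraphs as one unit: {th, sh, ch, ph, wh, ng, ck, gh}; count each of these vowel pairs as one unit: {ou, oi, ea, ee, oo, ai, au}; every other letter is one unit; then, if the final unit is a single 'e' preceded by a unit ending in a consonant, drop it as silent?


Word: "sister" (6 letters)
Left-to-right scan:
  1. 's' (letter)
  2. 'i' (letter)
  3. 's' (letter)
  4. 't' (letter)
  5. 'e' (letter)
  6. 'r' (letter)
Units from scan: 6
Sound units = 6 units


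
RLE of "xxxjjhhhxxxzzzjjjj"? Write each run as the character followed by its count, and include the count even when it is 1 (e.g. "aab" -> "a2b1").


String: "xxxjjhhhxxxzzzjjjj"
Scanning for consecutive runs:
  'x' x 3
  'j' x 2
  'h' x 3
  'x' x 3
  'z' x 3
  'j' x 4
RLE = "x3j2h3x3z3j4"


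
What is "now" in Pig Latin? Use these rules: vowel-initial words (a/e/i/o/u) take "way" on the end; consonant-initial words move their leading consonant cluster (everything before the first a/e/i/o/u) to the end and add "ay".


Word: "now"
Starts with consonant(s) → move to end, add 'ay'
Consonant cluster: "n"
Pig Latin = "ownay"


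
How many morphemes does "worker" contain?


Word: "worker"
Morphemes: work | -er
Each morpheme carries meaning
= 2 morphemes


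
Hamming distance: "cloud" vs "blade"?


Comparing character by character (same length = 5):
  Pos 0: 'c' vs 'b' !=
  Pos 1: 'l' vs 'l' =
  Pos 2: 'o' vs 'a' !=
  Pos 3: 'u' vs 'd' !=
  Pos 4: 'd' vs 'e' !=
Hamming distance = 4


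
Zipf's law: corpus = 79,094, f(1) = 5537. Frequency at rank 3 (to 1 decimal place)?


Zipf's law: f(r) = f(1) / r
f(1) = 5537
f(3) = 5537 / 3
= 1845.7 occurrences


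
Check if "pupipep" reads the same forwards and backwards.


Word: "pupipep"
Reversed: "pepipup"
Forward == Backward? pupipep != pepipup
Palindrome = No


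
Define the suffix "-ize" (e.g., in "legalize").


Suffix: -ize
Example: legalize (legal + -ize)
Meaning = to make


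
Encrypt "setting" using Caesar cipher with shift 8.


Word: "setting"
Shift: 8
Each letter → (letter + shift) mod 26:
  's' (18) + 8 = 0 → 'a'
  'e' (4) + 8 = 12 → 'm'
  't' (19) + 8 = 1 → 'b'
  't' (19) + 8 = 1 → 'b'
  'i' (8) + 8 = 16 → 'q'
  'n' (13) + 8 = 21 → 'v'
  'g' (6) + 8 = 14 → 'o'
Result = "ambbqvo"


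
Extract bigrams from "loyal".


Word: "loyal" (length 5)
Number of bigrams = 5 - 2 + 1 = 4
  Position 0: "lo"
  Position 1: "oy"
  Position 2: "ya"
  Position 3: "al"
Bigrams = "lo", "oy", "ya", "al"


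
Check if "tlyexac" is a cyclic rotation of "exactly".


Word: "exactly", Candidate: "tlyexac"
Method: check if candidate is substring of word+word
"exactlyexactly" contains "tlyexac"? Yes
Is rotation = Yes


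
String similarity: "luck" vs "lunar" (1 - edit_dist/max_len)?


Word 1: "luck" (length 4)
Word 2: "lunar" (length 5)
One optimal edit sequence:
  1. keep 'l'
  2. keep 'u'
  3. insert 'n'  (+1)
  4. substitute 'c' -> 'a'  (+1)
  5. substitute 'k' -> 'r'  (+1)
Edit distance = 3
Max length = max(4, 5) = 5
Similarity = 1 - 3/5
= 0.4000


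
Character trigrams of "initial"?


Word: "initial" (length 7)
Number of trigrams = 7 - 3 + 1 = 5
  Position 0: "ini"
  Position 1: "nit"
  Position 2: "iti"
  Position 3: "tia"
  Position 4: "ial"
Trigrams = "ini", "nit", "iti", "tia", "ial"


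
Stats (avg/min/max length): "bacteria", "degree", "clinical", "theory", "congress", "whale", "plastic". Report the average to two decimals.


Lengths: "bacteria"=8, "degree"=6, "clinical"=8, "theory"=6, "congress"=8, "whale"=5, "plastic"=7
Sum = 48, Count = 7
Average = 48/7 = 6.86
= avg=6.86, min=5, max=8


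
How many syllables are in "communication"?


Word: "communication"
Syllable breakdown: com · mu · ni · ca · tion
Counting: 5 parts
= 5 syllables


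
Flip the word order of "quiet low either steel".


Original: "quiet low either steel"
Words (1..n): quiet | low | either | steel
Reversed (n..1): steel | either | low | quiet
Result = "steel either low quiet"


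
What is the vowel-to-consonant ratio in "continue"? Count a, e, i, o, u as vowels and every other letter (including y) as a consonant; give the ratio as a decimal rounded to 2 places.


Word: "continue"
Vowels (a,e,i,o,u): 4
Consonants: 4
Ratio = 4/4
= 1.00


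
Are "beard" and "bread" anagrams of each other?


Word 1: "beard" → sorted: abder
Word 2: "bread" → sorted: abder
Same letters? abder == abder
Anagram = Yes


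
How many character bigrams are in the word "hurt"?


Word: "hurt" (length 4)
Number of 2-grams = length - 2 + 1 = 4 - 2 + 1
= 3


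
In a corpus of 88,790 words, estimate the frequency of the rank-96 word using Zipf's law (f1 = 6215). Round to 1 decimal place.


Zipf's law: f(r) = f(1) / r
f(1) = 6215
f(96) = 6215 / 96
= 64.7 occurrences


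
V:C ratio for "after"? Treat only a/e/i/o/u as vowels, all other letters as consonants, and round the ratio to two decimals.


Word: "after"
Vowels (a,e,i,o,u): 2
Consonants: 3
Ratio = 2/3
= 0.67


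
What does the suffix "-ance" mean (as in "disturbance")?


Suffix: -ance
Example: disturbance = disturb + -ance
Meaning = state of


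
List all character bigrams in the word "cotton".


Word: "cotton" (length 6)
Number of bigrams = 6 - 2 + 1 = 5
  Position 0: "co"
  Position 1: "ot"
  Position 2: "tt"
  Position 3: "to"
  Position 4: "on"
Bigrams = "co", "ot", "tt", "to", "on"


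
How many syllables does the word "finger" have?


Word: "finger"
Syllable breakdown: fin / ger
Counting: 2 parts
= 2 syllables


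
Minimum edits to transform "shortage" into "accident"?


Word 1: "shortage" (length 8)
Word 2: "accident" (length 8)
One optimal edit sequence (insert/delete/substitute each cost 1):
  1. substitute 's' -> 'a'  (+1)
  2. substitute 'h' -> 'c'  (+1)
  3. substitute 'o' -> 'c'  (+1)
  4. substitute 'r' -> 'i'  (+1)
  5. substitute 't' -> 'd'  (+1)
  6. substitute 'a' -> 'e'  (+1)
  7. substitute 'g' -> 'n'  (+1)
  8. substitute 'e' -> 't'  (+1)
Total edit operations: 8
Edit distance = 8


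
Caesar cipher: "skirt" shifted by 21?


Word: "skirt"
Shift: 21
Each letter → (letter + shift) mod 26:
  's' (18) + 21 = 13 → 'n'
  'k' (10) + 21 = 5 → 'f'
  'i' (8) + 21 = 3 → 'd'
  'r' (17) + 21 = 12 → 'm'
  't' (19) + 21 = 14 → 'o'
Result = "nfdmo"


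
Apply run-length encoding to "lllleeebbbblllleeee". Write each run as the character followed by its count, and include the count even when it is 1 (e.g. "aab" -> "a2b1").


String: "lllleeebbbblllleeee"
Scanning for consecutive runs:
  'l' x 4
  'e' x 3
  'b' x 4
  'l' x 4
  'e' x 4
RLE = "l4e3b4l4e4"


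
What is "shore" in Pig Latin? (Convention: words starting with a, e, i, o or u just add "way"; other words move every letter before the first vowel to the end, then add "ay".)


Word: "shore"
Starts with consonant(s) → move to end, add 'ay'
Consonant cluster: "sh"
Pig Latin = "oreshay"


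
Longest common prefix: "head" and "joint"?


Word 1: "head"
Word 2: "joint"
Comparing from start:
  Pos 0: 'h' != 'j' (stop)
LCP = "" (length 0)


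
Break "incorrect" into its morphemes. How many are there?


Word: "incorrect"
Morphemes: in- / correct
Each morpheme carries meaning
= 2 morphemes


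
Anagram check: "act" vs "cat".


Word 1: "act" → sorted: act
Word 2: "cat" → sorted: act
Same letters? act == act
Anagram = Yes


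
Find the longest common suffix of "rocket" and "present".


Word 1: "rocket"
Word 2: "present"
Comparing from end:
  Pos -1: 't' == 't'
  Pos -2: 'e' != 'n' (stop)
LCS = "t" (length 1)


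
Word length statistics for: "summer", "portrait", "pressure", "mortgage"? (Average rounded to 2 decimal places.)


Lengths: "summer"=6, "portrait"=8, "pressure"=8, "mortgage"=8
Sum = 30, Count = 4
Average = 30/4 = 7.50
= avg=7.50, min=6, max=8


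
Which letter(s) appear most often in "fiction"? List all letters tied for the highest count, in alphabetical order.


Word: "fiction"
Letter counts:
  'c': 1
  'f': 1
  'i': 2
  'n': 1
  'o': 1
  't': 1
Maximum count = 2
Most frequent = 'i' (2 times each)


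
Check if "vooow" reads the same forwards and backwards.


Word: "vooow"
Reversed: "wooov"
Forward == Backward? vooow != wooov
Palindrome = No


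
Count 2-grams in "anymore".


Word: "anymore" (length 7)
Number of 2-grams = length - 2 + 1 = 7 - 2 + 1
= 6


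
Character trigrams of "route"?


Word: "route" (length 5)
Number of trigrams = 5 - 3 + 1 = 3
  Position 0: "rou"
  Position 1: "out"
  Position 2: "ute"
Trigrams = "rou", "out", "ute"


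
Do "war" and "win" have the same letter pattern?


Pattern of "war": [0, 1, 2]
Pattern of "win": [0, 1, 2]
Patterns match
Same pattern = Yes


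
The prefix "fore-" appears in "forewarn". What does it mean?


Prefix: fore-
As in: forewarn -> fore- + warn
Meaning = before


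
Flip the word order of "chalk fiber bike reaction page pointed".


Original: "chalk fiber bike reaction page pointed"
Words (1..n): chalk | fiber | bike | reaction | page | pointed
Reversed (n..1): pointed | page | reaction | bike | fiber | chalk
Result = "pointed page reaction bike fiber chalk"


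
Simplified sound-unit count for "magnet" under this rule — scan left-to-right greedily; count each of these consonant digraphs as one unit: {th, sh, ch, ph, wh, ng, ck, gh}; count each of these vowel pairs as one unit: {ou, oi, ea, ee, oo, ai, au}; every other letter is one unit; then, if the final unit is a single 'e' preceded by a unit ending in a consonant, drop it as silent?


Word: "magnet" (6 letters)
Left-to-right scan:
  (1) 'm' (letter)
  (2) 'a' (letter)
  (3) 'g' (letter)
  (4) 'n' (letter)
  (5) 'e' (letter)
  (6) 't' (letter)
Units from scan: 6
Sound units = 6 units


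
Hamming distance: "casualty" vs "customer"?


Comparing character by character (same length = 8):
  Pos 0: 'c' vs 'c' =
  Pos 1: 'a' vs 'u' !=
  Pos 2: 's' vs 's' =
  Pos 3: 'u' vs 't' !=
  Pos 4: 'a' vs 'o' !=
  Pos 5: 'l' vs 'm' !=
  Pos 6: 't' vs 'e' !=
  Pos 7: 'y' vs 'r' !=
Hamming distance = 6


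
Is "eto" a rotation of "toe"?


Word: "toe", Candidate: "eto"
Method: check if candidate is substring of word+word
"toetoe" contains "eto"? Yes
Is rotation = Yes


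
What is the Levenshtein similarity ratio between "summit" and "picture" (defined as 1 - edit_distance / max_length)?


Word 1: "summit" (length 6)
Word 2: "picture" (length 7)
One optimal edit sequence:
  1. insert 'p'  (+1)
  2. substitute 's' -> 'i'  (+1)
  3. substitute 'u' -> 'c'  (+1)
  4. substitute 'm' -> 't'  (+1)
  5. substitute 'm' -> 'u'  (+1)
  6. substitute 'i' -> 'r'  (+1)
  7. substitute 't' -> 'e'  (+1)
Edit distance = 7
Max length = max(6, 7) = 7
Similarity = 1 - 7/7
= 0.0000


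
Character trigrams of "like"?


Word: "like" (length 4)
Number of trigrams = 4 - 3 + 1 = 2
  Position 0: "lik"
  Position 1: "ike"
Trigrams = "lik", "ike"


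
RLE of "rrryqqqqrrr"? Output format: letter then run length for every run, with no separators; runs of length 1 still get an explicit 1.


String: "rrryqqqqrrr"
Scanning for consecutive runs:
  'r' x 3
  'y' x 1
  'q' x 4
  'r' x 3
RLE = "r3y1q4r3"


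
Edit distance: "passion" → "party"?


Word 1: "passion" (length 7)
Word 2: "party" (length 5)
One optimal edit sequence (insert/delete/substitute each cost 1):
  1. keep 'p'
  2. keep 'a'
  3. delete 's'  (+1)
  4. delete 's'  (+1)
  5. substitute 'i' -> 'r'  (+1)
  6. substitute 'o' -> 't'  (+1)
  7. substitute 'n' -> 'y'  (+1)
Total edit operations: 5
Edit distance = 5


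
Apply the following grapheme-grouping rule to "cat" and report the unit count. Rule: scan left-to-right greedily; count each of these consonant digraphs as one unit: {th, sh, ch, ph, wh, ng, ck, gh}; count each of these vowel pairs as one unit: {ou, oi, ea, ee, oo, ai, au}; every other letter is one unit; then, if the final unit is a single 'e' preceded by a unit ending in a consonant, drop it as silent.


Word: "cat" (3 letters)
Left-to-right scan:
  1. 'c' (letter)
  2. 'a' (letter)
  3. 't' (letter)
Units from scan: 3
Sound units = 3 units


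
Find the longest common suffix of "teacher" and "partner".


Word 1: "teacher"
Word 2: "partner"
Comparing from end:
  Pos -1: 'r' == 'r'
  Pos -2: 'e' == 'e'
  Pos -3: 'h' != 'n' (stop)
LCS = "er" (length 2)


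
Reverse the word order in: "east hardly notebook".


Original: "east hardly notebook"
Words (1..n): east | hardly | notebook
Reversed (n..1): notebook | hardly | east
Result = "notebook hardly east"


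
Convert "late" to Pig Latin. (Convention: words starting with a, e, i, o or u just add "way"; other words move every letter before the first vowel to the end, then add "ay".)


Word: "late"
Starts with consonant(s) → move to end, add 'ay'
Consonant cluster: "l"
Pig Latin = "atelay"


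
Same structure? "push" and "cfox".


Pattern of "push": [0, 1, 2, 3]
Pattern of "cfox": [0, 1, 2, 3]
Patterns match
Same pattern = Yes


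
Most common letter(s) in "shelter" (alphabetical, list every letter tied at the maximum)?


Word: "shelter"
Letter counts:
  'e': 2
  'h': 1
  'l': 1
  'r': 1
  's': 1
  't': 1
Maximum count = 2
Most frequent = 'e' (2 times each)


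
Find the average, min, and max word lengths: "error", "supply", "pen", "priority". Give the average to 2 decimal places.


Lengths: "error"=5, "supply"=6, "pen"=3, "priority"=8
Sum = 22, Count = 4
Average = 22/4 = 5.50
= avg=5.50, min=3, max=8


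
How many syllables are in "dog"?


Word: "dog"
Syllable breakdown: dog
Counting: 1 part
= 1 syllable


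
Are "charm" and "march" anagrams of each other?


Word 1: "charm" → sorted: achmr
Word 2: "march" → sorted: achmr
Same letters? achmr == achmr
Anagram = Yes


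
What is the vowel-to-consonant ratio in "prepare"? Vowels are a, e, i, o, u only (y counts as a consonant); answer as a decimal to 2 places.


Word: "prepare"
Vowels (a,e,i,o,u): 3
Consonants: 4
Ratio = 3/4
= 0.75


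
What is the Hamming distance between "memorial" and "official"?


Comparing character by character (same length = 8):
  Pos 0: 'm' vs 'o' !=
  Pos 1: 'e' vs 'f' !=
  Pos 2: 'm' vs 'f' !=
  Pos 3: 'o' vs 'i' !=
  Pos 4: 'r' vs 'c' !=
  Pos 5: 'i' vs 'i' =
  Pos 6: 'a' vs 'a' =
  Pos 7: 'l' vs 'l' =
Hamming distance = 5


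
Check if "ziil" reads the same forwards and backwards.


Word: "ziil"
Reversed: "liiz"
Forward == Backward? ziil != liiz
Palindrome = No


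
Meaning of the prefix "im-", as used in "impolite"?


Prefix: im-
As in: impolite -> im- + polite
Meaning = not / into


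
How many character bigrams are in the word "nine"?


Word: "nine" (length 4)
Number of 2-grams = length - 2 + 1 = 4 - 2 + 1
= 3


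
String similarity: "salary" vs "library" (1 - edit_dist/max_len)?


Word 1: "salary" (length 6)
Word 2: "library" (length 7)
One optimal edit sequence:
  1. insert 'l'  (+1)
  2. substitute 's' -> 'i'  (+1)
  3. substitute 'a' -> 'b'  (+1)
  4. substitute 'l' -> 'r'  (+1)
  5. keep 'a'
  6. keep 'r'
  7. keep 'y'
Edit distance = 4
Max length = max(6, 7) = 7
Similarity = 1 - 4/7
= 0.4286


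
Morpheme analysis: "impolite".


Word: "impolite"
Morphemes: im- / polite
Each morpheme carries meaning
= 2 morphemes


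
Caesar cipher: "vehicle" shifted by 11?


Word: "vehicle"
Shift: 11
Each letter → (letter + shift) mod 26:
  'v' (21) + 11 = 6 → 'g'
  'e' (4) + 11 = 15 → 'p'
  'h' (7) + 11 = 18 → 's'
  'i' (8) + 11 = 19 → 't'
  'c' (2) + 11 = 13 → 'n'
  'l' (11) + 11 = 22 → 'w'
  'e' (4) + 11 = 15 → 'p'
Result = "gpstnwp"


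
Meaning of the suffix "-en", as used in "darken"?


Suffix: -en
Example: darken = dark + -en
Meaning = to make / become


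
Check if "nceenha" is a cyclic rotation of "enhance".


Word: "enhance", Candidate: "nceenha"
Method: check if candidate is substring of word+word
"enhanceenhance" contains "nceenha"? Yes
Is rotation = Yes


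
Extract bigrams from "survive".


Word: "survive" (length 7)
Number of bigrams = 7 - 2 + 1 = 6
  Position 0: "su"
  Position 1: "ur"
  Position 2: "rv"
  Position 3: "vi"
  Position 4: "iv"
  Position 5: "ve"
Bigrams = "su", "ur", "rv", "vi", "iv", "ve"


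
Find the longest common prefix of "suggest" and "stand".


Word 1: "suggest"
Word 2: "stand"
Comparing from start:
  Pos 0: 's' == 's'
  Pos 1: 'u' != 't' (stop)
LCP = "s" (length 1)


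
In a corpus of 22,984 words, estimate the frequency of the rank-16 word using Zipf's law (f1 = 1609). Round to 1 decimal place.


Zipf's law: f(r) = f(1) / r
f(1) = 1609
f(16) = 1609 / 16
= 100.6 occurrences


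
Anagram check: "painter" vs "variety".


Word 1: "painter" → sorted: aeinprt
Word 2: "variety" → sorted: aeirtvy
Same letters? aeinprt != aeirtvy
Anagram = No


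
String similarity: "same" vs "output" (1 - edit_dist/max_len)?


Word 1: "same" (length 4)
Word 2: "output" (length 6)
One optimal edit sequence:
  1. insert 'o'  (+1)
  2. insert 'u'  (+1)
  3. substitute 's' -> 't'  (+1)
  4. substitute 'a' -> 'p'  (+1)
  5. substitute 'm' -> 'u'  (+1)
  6. substitute 'e' -> 't'  (+1)
Edit distance = 6
Max length = max(4, 6) = 6
Similarity = 1 - 6/6
= 0.0000


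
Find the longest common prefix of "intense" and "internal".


Word 1: "intense"
Word 2: "internal"
Comparing from start:
  Pos 0: 'i' == 'i'
  Pos 1: 'n' == 'n'
  Pos 2: 't' == 't'
  Pos 3: 'e' == 'e'
  Pos 4: 'n' != 'r' (stop)
LCP = "inte" (length 4)


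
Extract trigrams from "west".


Word: "west" (length 4)
Number of trigrams = 4 - 3 + 1 = 2
  Position 0: "wes"
  Position 1: "est"
Trigrams = "wes", "est"


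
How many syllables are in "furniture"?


Word: "furniture"
Syllable breakdown: fur-ni-ture
Counting: 3 parts
= 3 syllables


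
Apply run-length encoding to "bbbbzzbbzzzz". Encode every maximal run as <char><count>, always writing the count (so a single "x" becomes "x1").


String: "bbbbzzbbzzzz"
Scanning for consecutive runs:
  'b' x 4
  'z' x 2
  'b' x 2
  'z' x 4
RLE = "b4z2b2z4"


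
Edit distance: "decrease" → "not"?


Word 1: "decrease" (length 8)
Word 2: "not" (length 3)
One optimal edit sequence (insert/delete/substitute each cost 1):
  1. delete 'd'  (+1)
  2. delete 'e'  (+1)
  3. delete 'c'  (+1)
  4. delete 'r'  (+1)
  5. delete 'e'  (+1)
  6. substitute 'a' -> 'n'  (+1)
  7. substitute 's' -> 'o'  (+1)
  8. substitute 'e' -> 't'  (+1)
Total edit operations: 8
Edit distance = 8


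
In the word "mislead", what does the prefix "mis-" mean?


Prefix: mis-
Example: mislead (mis- + lead)
Meaning = wrongly


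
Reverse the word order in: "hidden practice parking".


Original: "hidden practice parking"
Words (1..n): hidden | practice | parking
Reversed (n..1): parking | practice | hidden
Result = "parking practice hidden"


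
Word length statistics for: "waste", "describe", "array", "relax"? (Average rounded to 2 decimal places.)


Lengths: "waste"=5, "describe"=8, "array"=5, "relax"=5
Sum = 23, Count = 4
Average = 23/4 = 5.75
= avg=5.75, min=5, max=8


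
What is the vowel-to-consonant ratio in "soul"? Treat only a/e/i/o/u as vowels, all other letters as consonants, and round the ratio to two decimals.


Word: "soul"
Vowels (a,e,i,o,u): 2
Consonants: 2
Ratio = 2/2
= 1.00


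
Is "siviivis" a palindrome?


Word: "siviivis"
Reversed: "siviivis"
Forward == Backward? siviivis == siviivis
Palindrome = Yes


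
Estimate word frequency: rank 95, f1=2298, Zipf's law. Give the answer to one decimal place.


Zipf's law: f(r) = f(1) / r
f(1) = 2298
f(95) = 2298 / 95
= 24.2 occurrences


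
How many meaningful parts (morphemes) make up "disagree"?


Word: "disagree"
Morphemes: dis- | agree
Each morpheme carries meaning
= 2 morphemes


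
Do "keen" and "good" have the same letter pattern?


Pattern of "keen": [0, 1, 1, 2]
Pattern of "good": [0, 1, 1, 2]
Patterns match
Same pattern = Yes


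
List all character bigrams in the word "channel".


Word: "channel" (length 7)
Number of bigrams = 7 - 2 + 1 = 6
  Position 0: "ch"
  Position 1: "ha"
  Position 2: "an"
  Position 3: "nn"
  Position 4: "ne"
  Position 5: "el"
Bigrams = "ch", "ha", "an", "nn", "ne", "el"
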